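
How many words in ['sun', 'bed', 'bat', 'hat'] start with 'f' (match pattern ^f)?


Pattern ^f anchors to start of word. Check which words begin with 'f':
  'sun' -> no
  'bed' -> no
  'bat' -> no
  'hat' -> no
Matching words: []
Count: 0

0


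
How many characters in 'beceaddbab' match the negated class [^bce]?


Negated class [^bce] matches any char NOT in {b, c, e}
Scanning 'beceaddbab':
  pos 0: 'b' -> no (excluded)
  pos 1: 'e' -> no (excluded)
  pos 2: 'c' -> no (excluded)
  pos 3: 'e' -> no (excluded)
  pos 4: 'a' -> MATCH
  pos 5: 'd' -> MATCH
  pos 6: 'd' -> MATCH
  pos 7: 'b' -> no (excluded)
  pos 8: 'a' -> MATCH
  pos 9: 'b' -> no (excluded)
Total matches: 4

4


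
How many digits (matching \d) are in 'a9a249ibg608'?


\d matches any digit 0-9.
Scanning 'a9a249ibg608':
  pos 1: '9' -> DIGIT
  pos 3: '2' -> DIGIT
  pos 4: '4' -> DIGIT
  pos 5: '9' -> DIGIT
  pos 9: '6' -> DIGIT
  pos 10: '0' -> DIGIT
  pos 11: '8' -> DIGIT
Digits found: ['9', '2', '4', '9', '6', '0', '8']
Total: 7

7


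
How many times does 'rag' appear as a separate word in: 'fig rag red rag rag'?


Scanning each word for exact match 'rag':
  Word 1: 'fig' -> no
  Word 2: 'rag' -> MATCH
  Word 3: 'red' -> no
  Word 4: 'rag' -> MATCH
  Word 5: 'rag' -> MATCH
Total matches: 3

3


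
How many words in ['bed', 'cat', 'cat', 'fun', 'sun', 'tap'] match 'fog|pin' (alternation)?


Alternation 'fog|pin' matches either 'fog' or 'pin'.
Checking each word:
  'bed' -> no
  'cat' -> no
  'cat' -> no
  'fun' -> no
  'sun' -> no
  'tap' -> no
Matches: []
Count: 0

0


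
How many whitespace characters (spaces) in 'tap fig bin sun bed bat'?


\s matches whitespace characters (spaces, tabs, etc.).
Text: 'tap fig bin sun bed bat'
This text has 6 words separated by spaces.
Number of spaces = number of words - 1 = 6 - 1 = 5

5


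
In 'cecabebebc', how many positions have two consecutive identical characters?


Looking for consecutive identical characters in 'cecabebebc':
  pos 0-1: 'c' vs 'e' -> different
  pos 1-2: 'e' vs 'c' -> different
  pos 2-3: 'c' vs 'a' -> different
  pos 3-4: 'a' vs 'b' -> different
  pos 4-5: 'b' vs 'e' -> different
  pos 5-6: 'e' vs 'b' -> different
  pos 6-7: 'b' vs 'e' -> different
  pos 7-8: 'e' vs 'b' -> different
  pos 8-9: 'b' vs 'c' -> different
Consecutive identical pairs: []
Count: 0

0


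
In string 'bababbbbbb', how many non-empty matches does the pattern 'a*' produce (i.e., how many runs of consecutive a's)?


Pattern 'a*' matches zero or more a's. We want non-empty runs of consecutive a's.
String: 'bababbbbbb'
Walking through the string to find runs of a's:
  Run 1: positions 1-1 -> 'a'
  Run 2: positions 3-3 -> 'a'
Non-empty runs found: ['a', 'a']
Count: 2

2


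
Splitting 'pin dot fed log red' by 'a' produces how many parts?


Splitting by 'a' breaks the string at each occurrence of the separator.
Text: 'pin dot fed log red'
Parts after split:
  Part 1: 'pin dot fed log red'
Total parts: 1

1


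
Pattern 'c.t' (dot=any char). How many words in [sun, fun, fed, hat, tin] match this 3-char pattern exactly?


Pattern 'c.t' means: starts with 'c', any single char, ends with 't'.
Checking each word (must be exactly 3 chars):
  'sun' (len=3): no
  'fun' (len=3): no
  'fed' (len=3): no
  'hat' (len=3): no
  'tin' (len=3): no
Matching words: []
Total: 0

0


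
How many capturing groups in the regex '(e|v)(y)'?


To count capturing groups, count each '(' that starts a group.
Pattern: '(e|v)(y)'
Walking through the pattern:
  Position 0: '(' -> group #1
  Position 5: '(' -> group #2
Total capturing groups: 2

2


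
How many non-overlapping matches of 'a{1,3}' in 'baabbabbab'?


Pattern 'a{1,3}' matches between 1 and 3 consecutive a's (greedy).
String: 'baabbabbab'
Finding runs of a's and applying greedy matching:
  Run at pos 1: 'aa' (length 2)
  Run at pos 5: 'a' (length 1)
  Run at pos 8: 'a' (length 1)
Matches: ['aa', 'a', 'a']
Count: 3

3


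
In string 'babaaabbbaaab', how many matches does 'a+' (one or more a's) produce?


Pattern 'a+' matches one or more consecutive a's.
String: 'babaaabbbaaab'
Scanning for runs of a:
  Match 1: 'a' (length 1)
  Match 2: 'aaa' (length 3)
  Match 3: 'aaa' (length 3)
Total matches: 3

3


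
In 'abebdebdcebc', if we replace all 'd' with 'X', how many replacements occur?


re.sub('d', 'X', text) replaces every occurrence of 'd' with 'X'.
Text: 'abebdebdcebc'
Scanning for 'd':
  pos 4: 'd' -> replacement #1
  pos 7: 'd' -> replacement #2
Total replacements: 2

2


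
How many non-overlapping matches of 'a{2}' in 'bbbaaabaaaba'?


Pattern 'a{2}' matches exactly 2 consecutive a's (greedy, non-overlapping).
String: 'bbbaaabaaaba'
Scanning for runs of a's:
  Run at pos 3: 'aaa' (length 3) -> 1 match(es)
  Run at pos 7: 'aaa' (length 3) -> 1 match(es)
  Run at pos 11: 'a' (length 1) -> 0 match(es)
Matches found: ['aa', 'aa']
Total: 2

2


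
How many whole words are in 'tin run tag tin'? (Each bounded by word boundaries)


Word boundaries (\b) mark the start/end of each word.
Text: 'tin run tag tin'
Splitting by whitespace:
  Word 1: 'tin'
  Word 2: 'run'
  Word 3: 'tag'
  Word 4: 'tin'
Total whole words: 4

4


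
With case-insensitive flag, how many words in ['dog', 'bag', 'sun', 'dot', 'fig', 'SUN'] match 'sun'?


Case-insensitive matching: compare each word's lowercase form to 'sun'.
  'dog' -> lower='dog' -> no
  'bag' -> lower='bag' -> no
  'sun' -> lower='sun' -> MATCH
  'dot' -> lower='dot' -> no
  'fig' -> lower='fig' -> no
  'SUN' -> lower='sun' -> MATCH
Matches: ['sun', 'SUN']
Count: 2

2


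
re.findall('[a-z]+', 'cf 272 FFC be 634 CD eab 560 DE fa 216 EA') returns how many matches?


Pattern '[a-z]+' finds one or more lowercase letters.
Text: 'cf 272 FFC be 634 CD eab 560 DE fa 216 EA'
Scanning for matches:
  Match 1: 'cf'
  Match 2: 'be'
  Match 3: 'eab'
  Match 4: 'fa'
Total matches: 4

4


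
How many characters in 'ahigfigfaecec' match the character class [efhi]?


Character class [efhi] matches any of: {e, f, h, i}
Scanning string 'ahigfigfaecec' character by character:
  pos 0: 'a' -> no
  pos 1: 'h' -> MATCH
  pos 2: 'i' -> MATCH
  pos 3: 'g' -> no
  pos 4: 'f' -> MATCH
  pos 5: 'i' -> MATCH
  pos 6: 'g' -> no
  pos 7: 'f' -> MATCH
  pos 8: 'a' -> no
  pos 9: 'e' -> MATCH
  pos 10: 'c' -> no
  pos 11: 'e' -> MATCH
  pos 12: 'c' -> no
Total matches: 7

7


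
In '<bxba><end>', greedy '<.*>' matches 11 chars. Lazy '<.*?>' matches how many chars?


Greedy '<.*>' tries to match as MUCH as possible.
Lazy '<.*?>' tries to match as LITTLE as possible.

String: '<bxba><end>'
Greedy '<.*>' starts at first '<' and extends to the LAST '>': '<bxba><end>' (11 chars)
Lazy '<.*?>' starts at first '<' and stops at the FIRST '>': '<bxba>' (6 chars)

6


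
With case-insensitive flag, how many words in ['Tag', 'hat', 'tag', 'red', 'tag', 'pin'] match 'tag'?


Case-insensitive matching: compare each word's lowercase form to 'tag'.
  'Tag' -> lower='tag' -> MATCH
  'hat' -> lower='hat' -> no
  'tag' -> lower='tag' -> MATCH
  'red' -> lower='red' -> no
  'tag' -> lower='tag' -> MATCH
  'pin' -> lower='pin' -> no
Matches: ['Tag', 'tag', 'tag']
Count: 3

3


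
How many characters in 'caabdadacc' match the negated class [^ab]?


Negated class [^ab] matches any char NOT in {a, b}
Scanning 'caabdadacc':
  pos 0: 'c' -> MATCH
  pos 1: 'a' -> no (excluded)
  pos 2: 'a' -> no (excluded)
  pos 3: 'b' -> no (excluded)
  pos 4: 'd' -> MATCH
  pos 5: 'a' -> no (excluded)
  pos 6: 'd' -> MATCH
  pos 7: 'a' -> no (excluded)
  pos 8: 'c' -> MATCH
  pos 9: 'c' -> MATCH
Total matches: 5

5


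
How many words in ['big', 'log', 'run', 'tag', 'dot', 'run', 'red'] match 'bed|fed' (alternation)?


Alternation 'bed|fed' matches either 'bed' or 'fed'.
Checking each word:
  'big' -> no
  'log' -> no
  'run' -> no
  'tag' -> no
  'dot' -> no
  'run' -> no
  'red' -> no
Matches: []
Count: 0

0


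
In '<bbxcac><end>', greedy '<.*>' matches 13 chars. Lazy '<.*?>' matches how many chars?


Greedy '<.*>' tries to match as MUCH as possible.
Lazy '<.*?>' tries to match as LITTLE as possible.

String: '<bbxcac><end>'
Greedy '<.*>' starts at first '<' and extends to the LAST '>': '<bbxcac><end>' (13 chars)
Lazy '<.*?>' starts at first '<' and stops at the FIRST '>': '<bbxcac>' (8 chars)

8


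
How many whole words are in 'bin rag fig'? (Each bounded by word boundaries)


Word boundaries (\b) mark the start/end of each word.
Text: 'bin rag fig'
Splitting by whitespace:
  Word 1: 'bin'
  Word 2: 'rag'
  Word 3: 'fig'
Total whole words: 3

3


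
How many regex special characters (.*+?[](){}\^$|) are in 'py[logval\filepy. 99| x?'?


Regex special characters are: . * + ? [ ] ( ) { } \ ^ $ |
Scanning 'py[logval\filepy. 99| x?':
  pos 2: '[' -> SPECIAL
  pos 9: '\' -> SPECIAL
  pos 16: '.' -> SPECIAL
  pos 20: '|' -> SPECIAL
  pos 23: '?' -> SPECIAL
Special chars found: ['[', '\\', '.', '|', '?']
Total: 5

5


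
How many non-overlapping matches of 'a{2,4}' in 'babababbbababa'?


Pattern 'a{2,4}' matches between 2 and 4 consecutive a's (greedy).
String: 'babababbbababa'
Finding runs of a's and applying greedy matching:
  Run at pos 1: 'a' (length 1)
  Run at pos 3: 'a' (length 1)
  Run at pos 5: 'a' (length 1)
  Run at pos 9: 'a' (length 1)
  Run at pos 11: 'a' (length 1)
  Run at pos 13: 'a' (length 1)
Matches: []
Count: 0

0


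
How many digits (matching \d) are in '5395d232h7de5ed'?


\d matches any digit 0-9.
Scanning '5395d232h7de5ed':
  pos 0: '5' -> DIGIT
  pos 1: '3' -> DIGIT
  pos 2: '9' -> DIGIT
  pos 3: '5' -> DIGIT
  pos 5: '2' -> DIGIT
  pos 6: '3' -> DIGIT
  pos 7: '2' -> DIGIT
  pos 9: '7' -> DIGIT
  pos 12: '5' -> DIGIT
Digits found: ['5', '3', '9', '5', '2', '3', '2', '7', '5']
Total: 9

9


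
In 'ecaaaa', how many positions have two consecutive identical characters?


Looking for consecutive identical characters in 'ecaaaa':
  pos 0-1: 'e' vs 'c' -> different
  pos 1-2: 'c' vs 'a' -> different
  pos 2-3: 'a' vs 'a' -> MATCH ('aa')
  pos 3-4: 'a' vs 'a' -> MATCH ('aa')
  pos 4-5: 'a' vs 'a' -> MATCH ('aa')
Consecutive identical pairs: ['aa', 'aa', 'aa']
Count: 3

3


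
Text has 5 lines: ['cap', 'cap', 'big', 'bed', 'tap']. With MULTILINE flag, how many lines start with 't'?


With MULTILINE flag, ^ matches the start of each line.
Lines: ['cap', 'cap', 'big', 'bed', 'tap']
Checking which lines start with 't':
  Line 1: 'cap' -> no
  Line 2: 'cap' -> no
  Line 3: 'big' -> no
  Line 4: 'bed' -> no
  Line 5: 'tap' -> MATCH
Matching lines: ['tap']
Count: 1

1


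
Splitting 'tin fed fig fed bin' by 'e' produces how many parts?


Splitting by 'e' breaks the string at each occurrence of the separator.
Text: 'tin fed fig fed bin'
Parts after split:
  Part 1: 'tin f'
  Part 2: 'd fig f'
  Part 3: 'd bin'
Total parts: 3

3


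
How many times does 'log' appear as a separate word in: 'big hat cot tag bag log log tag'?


Scanning each word for exact match 'log':
  Word 1: 'big' -> no
  Word 2: 'hat' -> no
  Word 3: 'cot' -> no
  Word 4: 'tag' -> no
  Word 5: 'bag' -> no
  Word 6: 'log' -> MATCH
  Word 7: 'log' -> MATCH
  Word 8: 'tag' -> no
Total matches: 2

2


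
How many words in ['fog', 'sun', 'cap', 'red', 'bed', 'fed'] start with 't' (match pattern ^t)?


Pattern ^t anchors to start of word. Check which words begin with 't':
  'fog' -> no
  'sun' -> no
  'cap' -> no
  'red' -> no
  'bed' -> no
  'fed' -> no
Matching words: []
Count: 0

0


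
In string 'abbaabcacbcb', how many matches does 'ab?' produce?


Pattern 'ab?' matches 'a' optionally followed by 'b'.
String: 'abbaabcacbcb'
Scanning left to right for 'a' then checking next char:
  Match 1: 'ab' (a followed by b)
  Match 2: 'a' (a not followed by b)
  Match 3: 'ab' (a followed by b)
  Match 4: 'a' (a not followed by b)
Total matches: 4

4


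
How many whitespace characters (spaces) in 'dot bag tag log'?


\s matches whitespace characters (spaces, tabs, etc.).
Text: 'dot bag tag log'
This text has 4 words separated by spaces.
Number of spaces = number of words - 1 = 4 - 1 = 3

3


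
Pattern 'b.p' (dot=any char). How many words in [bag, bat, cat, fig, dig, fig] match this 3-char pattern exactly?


Pattern 'b.p' means: starts with 'b', any single char, ends with 'p'.
Checking each word (must be exactly 3 chars):
  'bag' (len=3): no
  'bat' (len=3): no
  'cat' (len=3): no
  'fig' (len=3): no
  'dig' (len=3): no
  'fig' (len=3): no
Matching words: []
Total: 0

0


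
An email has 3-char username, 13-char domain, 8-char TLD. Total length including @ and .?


An email address has format: username@domain.tld
Username length: 3
'@' character: 1
Domain length: 13
'.' character: 1
TLD length: 8
Total = 3 + 1 + 13 + 1 + 8 = 26

26


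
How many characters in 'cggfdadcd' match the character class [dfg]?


Character class [dfg] matches any of: {d, f, g}
Scanning string 'cggfdadcd' character by character:
  pos 0: 'c' -> no
  pos 1: 'g' -> MATCH
  pos 2: 'g' -> MATCH
  pos 3: 'f' -> MATCH
  pos 4: 'd' -> MATCH
  pos 5: 'a' -> no
  pos 6: 'd' -> MATCH
  pos 7: 'c' -> no
  pos 8: 'd' -> MATCH
Total matches: 6

6


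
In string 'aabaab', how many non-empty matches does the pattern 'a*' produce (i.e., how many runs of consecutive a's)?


Pattern 'a*' matches zero or more a's. We want non-empty runs of consecutive a's.
String: 'aabaab'
Walking through the string to find runs of a's:
  Run 1: positions 0-1 -> 'aa'
  Run 2: positions 3-4 -> 'aa'
Non-empty runs found: ['aa', 'aa']
Count: 2

2


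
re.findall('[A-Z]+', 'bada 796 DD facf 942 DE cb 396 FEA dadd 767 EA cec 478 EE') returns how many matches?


Pattern '[A-Z]+' finds one or more uppercase letters.
Text: 'bada 796 DD facf 942 DE cb 396 FEA dadd 767 EA cec 478 EE'
Scanning for matches:
  Match 1: 'DD'
  Match 2: 'DE'
  Match 3: 'FEA'
  Match 4: 'EA'
  Match 5: 'EE'
Total matches: 5

5


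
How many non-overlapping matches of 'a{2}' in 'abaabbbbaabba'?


Pattern 'a{2}' matches exactly 2 consecutive a's (greedy, non-overlapping).
String: 'abaabbbbaabba'
Scanning for runs of a's:
  Run at pos 0: 'a' (length 1) -> 0 match(es)
  Run at pos 2: 'aa' (length 2) -> 1 match(es)
  Run at pos 8: 'aa' (length 2) -> 1 match(es)
  Run at pos 12: 'a' (length 1) -> 0 match(es)
Matches found: ['aa', 'aa']
Total: 2

2


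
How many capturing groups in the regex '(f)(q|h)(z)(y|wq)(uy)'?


To count capturing groups, count each '(' that starts a group.
Pattern: '(f)(q|h)(z)(y|wq)(uy)'
Walking through the pattern:
  Position 0: '(' -> group #1
  Position 3: '(' -> group #2
  Position 8: '(' -> group #3
  Position 11: '(' -> group #4
  Position 17: '(' -> group #5
Total capturing groups: 5

5


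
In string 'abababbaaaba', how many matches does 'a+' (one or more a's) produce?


Pattern 'a+' matches one or more consecutive a's.
String: 'abababbaaaba'
Scanning for runs of a:
  Match 1: 'a' (length 1)
  Match 2: 'a' (length 1)
  Match 3: 'a' (length 1)
  Match 4: 'aaa' (length 3)
  Match 5: 'a' (length 1)
Total matches: 5

5


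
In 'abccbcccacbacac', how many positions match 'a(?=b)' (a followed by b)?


Lookahead 'a(?=b)' matches 'a' only when followed by 'b'.
String: 'abccbcccacbacac'
Checking each position where char is 'a':
  pos 0: 'a' -> MATCH (next='b')
  pos 8: 'a' -> no (next='c')
  pos 11: 'a' -> no (next='c')
  pos 13: 'a' -> no (next='c')
Matching positions: [0]
Count: 1

1


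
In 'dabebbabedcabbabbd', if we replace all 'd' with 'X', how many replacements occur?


re.sub('d', 'X', text) replaces every occurrence of 'd' with 'X'.
Text: 'dabebbabedcabbabbd'
Scanning for 'd':
  pos 0: 'd' -> replacement #1
  pos 9: 'd' -> replacement #2
  pos 17: 'd' -> replacement #3
Total replacements: 3

3


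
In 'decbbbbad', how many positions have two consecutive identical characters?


Looking for consecutive identical characters in 'decbbbbad':
  pos 0-1: 'd' vs 'e' -> different
  pos 1-2: 'e' vs 'c' -> different
  pos 2-3: 'c' vs 'b' -> different
  pos 3-4: 'b' vs 'b' -> MATCH ('bb')
  pos 4-5: 'b' vs 'b' -> MATCH ('bb')
  pos 5-6: 'b' vs 'b' -> MATCH ('bb')
  pos 6-7: 'b' vs 'a' -> different
  pos 7-8: 'a' vs 'd' -> different
Consecutive identical pairs: ['bb', 'bb', 'bb']
Count: 3

3


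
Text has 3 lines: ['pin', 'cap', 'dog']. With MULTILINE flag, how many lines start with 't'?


With MULTILINE flag, ^ matches the start of each line.
Lines: ['pin', 'cap', 'dog']
Checking which lines start with 't':
  Line 1: 'pin' -> no
  Line 2: 'cap' -> no
  Line 3: 'dog' -> no
Matching lines: []
Count: 0

0


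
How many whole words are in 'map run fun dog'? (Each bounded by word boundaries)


Word boundaries (\b) mark the start/end of each word.
Text: 'map run fun dog'
Splitting by whitespace:
  Word 1: 'map'
  Word 2: 'run'
  Word 3: 'fun'
  Word 4: 'dog'
Total whole words: 4

4


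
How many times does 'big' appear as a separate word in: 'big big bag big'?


Scanning each word for exact match 'big':
  Word 1: 'big' -> MATCH
  Word 2: 'big' -> MATCH
  Word 3: 'bag' -> no
  Word 4: 'big' -> MATCH
Total matches: 3

3


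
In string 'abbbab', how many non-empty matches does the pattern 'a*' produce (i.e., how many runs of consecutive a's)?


Pattern 'a*' matches zero or more a's. We want non-empty runs of consecutive a's.
String: 'abbbab'
Walking through the string to find runs of a's:
  Run 1: positions 0-0 -> 'a'
  Run 2: positions 4-4 -> 'a'
Non-empty runs found: ['a', 'a']
Count: 2

2


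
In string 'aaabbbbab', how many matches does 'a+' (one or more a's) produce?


Pattern 'a+' matches one or more consecutive a's.
String: 'aaabbbbab'
Scanning for runs of a:
  Match 1: 'aaa' (length 3)
  Match 2: 'a' (length 1)
Total matches: 2

2


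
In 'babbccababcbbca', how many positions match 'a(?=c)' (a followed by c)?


Lookahead 'a(?=c)' matches 'a' only when followed by 'c'.
String: 'babbccababcbbca'
Checking each position where char is 'a':
  pos 1: 'a' -> no (next='b')
  pos 6: 'a' -> no (next='b')
  pos 8: 'a' -> no (next='b')
Matching positions: []
Count: 0

0


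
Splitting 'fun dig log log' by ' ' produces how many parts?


Splitting by ' ' breaks the string at each occurrence of the separator.
Text: 'fun dig log log'
Parts after split:
  Part 1: 'fun'
  Part 2: 'dig'
  Part 3: 'log'
  Part 4: 'log'
Total parts: 4

4


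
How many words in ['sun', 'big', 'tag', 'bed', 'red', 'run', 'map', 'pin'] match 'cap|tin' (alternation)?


Alternation 'cap|tin' matches either 'cap' or 'tin'.
Checking each word:
  'sun' -> no
  'big' -> no
  'tag' -> no
  'bed' -> no
  'red' -> no
  'run' -> no
  'map' -> no
  'pin' -> no
Matches: []
Count: 0

0


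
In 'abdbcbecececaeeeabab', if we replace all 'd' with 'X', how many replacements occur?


re.sub('d', 'X', text) replaces every occurrence of 'd' with 'X'.
Text: 'abdbcbecececaeeeabab'
Scanning for 'd':
  pos 2: 'd' -> replacement #1
Total replacements: 1

1


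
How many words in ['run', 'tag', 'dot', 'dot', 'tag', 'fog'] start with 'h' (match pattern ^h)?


Pattern ^h anchors to start of word. Check which words begin with 'h':
  'run' -> no
  'tag' -> no
  'dot' -> no
  'dot' -> no
  'tag' -> no
  'fog' -> no
Matching words: []
Count: 0

0


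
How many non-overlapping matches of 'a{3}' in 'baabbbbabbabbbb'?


Pattern 'a{3}' matches exactly 3 consecutive a's (greedy, non-overlapping).
String: 'baabbbbabbabbbb'
Scanning for runs of a's:
  Run at pos 1: 'aa' (length 2) -> 0 match(es)
  Run at pos 7: 'a' (length 1) -> 0 match(es)
  Run at pos 10: 'a' (length 1) -> 0 match(es)
Matches found: []
Total: 0

0


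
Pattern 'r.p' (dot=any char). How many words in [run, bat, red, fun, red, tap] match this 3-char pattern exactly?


Pattern 'r.p' means: starts with 'r', any single char, ends with 'p'.
Checking each word (must be exactly 3 chars):
  'run' (len=3): no
  'bat' (len=3): no
  'red' (len=3): no
  'fun' (len=3): no
  'red' (len=3): no
  'tap' (len=3): no
Matching words: []
Total: 0

0


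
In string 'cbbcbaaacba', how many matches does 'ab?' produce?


Pattern 'ab?' matches 'a' optionally followed by 'b'.
String: 'cbbcbaaacba'
Scanning left to right for 'a' then checking next char:
  Match 1: 'a' (a not followed by b)
  Match 2: 'a' (a not followed by b)
  Match 3: 'a' (a not followed by b)
  Match 4: 'a' (a not followed by b)
Total matches: 4

4


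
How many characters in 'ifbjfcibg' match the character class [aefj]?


Character class [aefj] matches any of: {a, e, f, j}
Scanning string 'ifbjfcibg' character by character:
  pos 0: 'i' -> no
  pos 1: 'f' -> MATCH
  pos 2: 'b' -> no
  pos 3: 'j' -> MATCH
  pos 4: 'f' -> MATCH
  pos 5: 'c' -> no
  pos 6: 'i' -> no
  pos 7: 'b' -> no
  pos 8: 'g' -> no
Total matches: 3

3


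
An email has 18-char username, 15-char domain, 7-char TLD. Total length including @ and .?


An email address has format: username@domain.tld
Username length: 18
'@' character: 1
Domain length: 15
'.' character: 1
TLD length: 7
Total = 18 + 1 + 15 + 1 + 7 = 42

42


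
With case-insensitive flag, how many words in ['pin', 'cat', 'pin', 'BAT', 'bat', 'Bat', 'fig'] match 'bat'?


Case-insensitive matching: compare each word's lowercase form to 'bat'.
  'pin' -> lower='pin' -> no
  'cat' -> lower='cat' -> no
  'pin' -> lower='pin' -> no
  'BAT' -> lower='bat' -> MATCH
  'bat' -> lower='bat' -> MATCH
  'Bat' -> lower='bat' -> MATCH
  'fig' -> lower='fig' -> no
Matches: ['BAT', 'bat', 'Bat']
Count: 3

3


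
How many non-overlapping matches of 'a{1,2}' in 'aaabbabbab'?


Pattern 'a{1,2}' matches between 1 and 2 consecutive a's (greedy).
String: 'aaabbabbab'
Finding runs of a's and applying greedy matching:
  Run at pos 0: 'aaa' (length 3)
  Run at pos 5: 'a' (length 1)
  Run at pos 8: 'a' (length 1)
Matches: ['aa', 'a', 'a', 'a']
Count: 4

4


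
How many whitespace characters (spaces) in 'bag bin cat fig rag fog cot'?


\s matches whitespace characters (spaces, tabs, etc.).
Text: 'bag bin cat fig rag fog cot'
This text has 7 words separated by spaces.
Number of spaces = number of words - 1 = 7 - 1 = 6

6


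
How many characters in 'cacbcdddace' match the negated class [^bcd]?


Negated class [^bcd] matches any char NOT in {b, c, d}
Scanning 'cacbcdddace':
  pos 0: 'c' -> no (excluded)
  pos 1: 'a' -> MATCH
  pos 2: 'c' -> no (excluded)
  pos 3: 'b' -> no (excluded)
  pos 4: 'c' -> no (excluded)
  pos 5: 'd' -> no (excluded)
  pos 6: 'd' -> no (excluded)
  pos 7: 'd' -> no (excluded)
  pos 8: 'a' -> MATCH
  pos 9: 'c' -> no (excluded)
  pos 10: 'e' -> MATCH
Total matches: 3

3


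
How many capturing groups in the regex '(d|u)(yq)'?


To count capturing groups, count each '(' that starts a group.
Pattern: '(d|u)(yq)'
Walking through the pattern:
  Position 0: '(' -> group #1
  Position 5: '(' -> group #2
Total capturing groups: 2

2


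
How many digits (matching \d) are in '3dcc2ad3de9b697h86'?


\d matches any digit 0-9.
Scanning '3dcc2ad3de9b697h86':
  pos 0: '3' -> DIGIT
  pos 4: '2' -> DIGIT
  pos 7: '3' -> DIGIT
  pos 10: '9' -> DIGIT
  pos 12: '6' -> DIGIT
  pos 13: '9' -> DIGIT
  pos 14: '7' -> DIGIT
  pos 16: '8' -> DIGIT
  pos 17: '6' -> DIGIT
Digits found: ['3', '2', '3', '9', '6', '9', '7', '8', '6']
Total: 9

9


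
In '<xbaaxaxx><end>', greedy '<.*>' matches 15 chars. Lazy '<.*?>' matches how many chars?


Greedy '<.*>' tries to match as MUCH as possible.
Lazy '<.*?>' tries to match as LITTLE as possible.

String: '<xbaaxaxx><end>'
Greedy '<.*>' starts at first '<' and extends to the LAST '>': '<xbaaxaxx><end>' (15 chars)
Lazy '<.*?>' starts at first '<' and stops at the FIRST '>': '<xbaaxaxx>' (10 chars)

10


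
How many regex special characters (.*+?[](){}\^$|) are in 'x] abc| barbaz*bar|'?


Regex special characters are: . * + ? [ ] ( ) { } \ ^ $ |
Scanning 'x] abc| barbaz*bar|':
  pos 1: ']' -> SPECIAL
  pos 6: '|' -> SPECIAL
  pos 14: '*' -> SPECIAL
  pos 18: '|' -> SPECIAL
Special chars found: [']', '|', '*', '|']
Total: 4

4


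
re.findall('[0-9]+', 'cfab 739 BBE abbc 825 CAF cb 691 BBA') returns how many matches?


Pattern '[0-9]+' finds one or more digits.
Text: 'cfab 739 BBE abbc 825 CAF cb 691 BBA'
Scanning for matches:
  Match 1: '739'
  Match 2: '825'
  Match 3: '691'
Total matches: 3

3


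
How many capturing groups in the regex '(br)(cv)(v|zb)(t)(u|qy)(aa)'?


To count capturing groups, count each '(' that starts a group.
Pattern: '(br)(cv)(v|zb)(t)(u|qy)(aa)'
Walking through the pattern:
  Position 0: '(' -> group #1
  Position 4: '(' -> group #2
  Position 8: '(' -> group #3
  Position 14: '(' -> group #4
  Position 17: '(' -> group #5
  Position 23: '(' -> group #6
Total capturing groups: 6

6


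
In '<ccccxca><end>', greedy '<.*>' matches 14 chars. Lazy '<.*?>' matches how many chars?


Greedy '<.*>' tries to match as MUCH as possible.
Lazy '<.*?>' tries to match as LITTLE as possible.

String: '<ccccxca><end>'
Greedy '<.*>' starts at first '<' and extends to the LAST '>': '<ccccxca><end>' (14 chars)
Lazy '<.*?>' starts at first '<' and stops at the FIRST '>': '<ccccxca>' (9 chars)

9


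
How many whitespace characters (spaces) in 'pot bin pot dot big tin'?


\s matches whitespace characters (spaces, tabs, etc.).
Text: 'pot bin pot dot big tin'
This text has 6 words separated by spaces.
Number of spaces = number of words - 1 = 6 - 1 = 5

5


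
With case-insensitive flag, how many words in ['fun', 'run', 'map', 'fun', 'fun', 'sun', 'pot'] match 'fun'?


Case-insensitive matching: compare each word's lowercase form to 'fun'.
  'fun' -> lower='fun' -> MATCH
  'run' -> lower='run' -> no
  'map' -> lower='map' -> no
  'fun' -> lower='fun' -> MATCH
  'fun' -> lower='fun' -> MATCH
  'sun' -> lower='sun' -> no
  'pot' -> lower='pot' -> no
Matches: ['fun', 'fun', 'fun']
Count: 3

3


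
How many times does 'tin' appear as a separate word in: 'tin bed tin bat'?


Scanning each word for exact match 'tin':
  Word 1: 'tin' -> MATCH
  Word 2: 'bed' -> no
  Word 3: 'tin' -> MATCH
  Word 4: 'bat' -> no
Total matches: 2

2


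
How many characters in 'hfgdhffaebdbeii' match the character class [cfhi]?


Character class [cfhi] matches any of: {c, f, h, i}
Scanning string 'hfgdhffaebdbeii' character by character:
  pos 0: 'h' -> MATCH
  pos 1: 'f' -> MATCH
  pos 2: 'g' -> no
  pos 3: 'd' -> no
  pos 4: 'h' -> MATCH
  pos 5: 'f' -> MATCH
  pos 6: 'f' -> MATCH
  pos 7: 'a' -> no
  pos 8: 'e' -> no
  pos 9: 'b' -> no
  pos 10: 'd' -> no
  pos 11: 'b' -> no
  pos 12: 'e' -> no
  pos 13: 'i' -> MATCH
  pos 14: 'i' -> MATCH
Total matches: 7

7


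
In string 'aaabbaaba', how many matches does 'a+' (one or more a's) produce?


Pattern 'a+' matches one or more consecutive a's.
String: 'aaabbaaba'
Scanning for runs of a:
  Match 1: 'aaa' (length 3)
  Match 2: 'aa' (length 2)
  Match 3: 'a' (length 1)
Total matches: 3

3


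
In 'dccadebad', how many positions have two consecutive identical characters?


Looking for consecutive identical characters in 'dccadebad':
  pos 0-1: 'd' vs 'c' -> different
  pos 1-2: 'c' vs 'c' -> MATCH ('cc')
  pos 2-3: 'c' vs 'a' -> different
  pos 3-4: 'a' vs 'd' -> different
  pos 4-5: 'd' vs 'e' -> different
  pos 5-6: 'e' vs 'b' -> different
  pos 6-7: 'b' vs 'a' -> different
  pos 7-8: 'a' vs 'd' -> different
Consecutive identical pairs: ['cc']
Count: 1

1


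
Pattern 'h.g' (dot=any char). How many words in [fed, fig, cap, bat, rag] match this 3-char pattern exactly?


Pattern 'h.g' means: starts with 'h', any single char, ends with 'g'.
Checking each word (must be exactly 3 chars):
  'fed' (len=3): no
  'fig' (len=3): no
  'cap' (len=3): no
  'bat' (len=3): no
  'rag' (len=3): no
Matching words: []
Total: 0

0


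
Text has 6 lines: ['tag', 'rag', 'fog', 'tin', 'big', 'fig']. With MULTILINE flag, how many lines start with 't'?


With MULTILINE flag, ^ matches the start of each line.
Lines: ['tag', 'rag', 'fog', 'tin', 'big', 'fig']
Checking which lines start with 't':
  Line 1: 'tag' -> MATCH
  Line 2: 'rag' -> no
  Line 3: 'fog' -> no
  Line 4: 'tin' -> MATCH
  Line 5: 'big' -> no
  Line 6: 'fig' -> no
Matching lines: ['tag', 'tin']
Count: 2

2


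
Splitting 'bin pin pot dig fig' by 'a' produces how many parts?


Splitting by 'a' breaks the string at each occurrence of the separator.
Text: 'bin pin pot dig fig'
Parts after split:
  Part 1: 'bin pin pot dig fig'
Total parts: 1

1


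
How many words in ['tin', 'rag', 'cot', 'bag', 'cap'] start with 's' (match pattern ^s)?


Pattern ^s anchors to start of word. Check which words begin with 's':
  'tin' -> no
  'rag' -> no
  'cot' -> no
  'bag' -> no
  'cap' -> no
Matching words: []
Count: 0

0


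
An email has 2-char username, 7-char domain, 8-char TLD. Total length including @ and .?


An email address has format: username@domain.tld
Username length: 2
'@' character: 1
Domain length: 7
'.' character: 1
TLD length: 8
Total = 2 + 1 + 7 + 1 + 8 = 19

19


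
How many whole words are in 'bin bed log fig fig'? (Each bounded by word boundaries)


Word boundaries (\b) mark the start/end of each word.
Text: 'bin bed log fig fig'
Splitting by whitespace:
  Word 1: 'bin'
  Word 2: 'bed'
  Word 3: 'log'
  Word 4: 'fig'
  Word 5: 'fig'
Total whole words: 5

5


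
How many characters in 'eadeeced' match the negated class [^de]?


Negated class [^de] matches any char NOT in {d, e}
Scanning 'eadeeced':
  pos 0: 'e' -> no (excluded)
  pos 1: 'a' -> MATCH
  pos 2: 'd' -> no (excluded)
  pos 3: 'e' -> no (excluded)
  pos 4: 'e' -> no (excluded)
  pos 5: 'c' -> MATCH
  pos 6: 'e' -> no (excluded)
  pos 7: 'd' -> no (excluded)
Total matches: 2

2


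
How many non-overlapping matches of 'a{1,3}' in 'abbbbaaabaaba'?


Pattern 'a{1,3}' matches between 1 and 3 consecutive a's (greedy).
String: 'abbbbaaabaaba'
Finding runs of a's and applying greedy matching:
  Run at pos 0: 'a' (length 1)
  Run at pos 5: 'aaa' (length 3)
  Run at pos 9: 'aa' (length 2)
  Run at pos 12: 'a' (length 1)
Matches: ['a', 'aaa', 'aa', 'a']
Count: 4

4


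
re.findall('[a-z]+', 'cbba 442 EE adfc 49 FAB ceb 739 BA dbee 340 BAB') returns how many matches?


Pattern '[a-z]+' finds one or more lowercase letters.
Text: 'cbba 442 EE adfc 49 FAB ceb 739 BA dbee 340 BAB'
Scanning for matches:
  Match 1: 'cbba'
  Match 2: 'adfc'
  Match 3: 'ceb'
  Match 4: 'dbee'
Total matches: 4

4


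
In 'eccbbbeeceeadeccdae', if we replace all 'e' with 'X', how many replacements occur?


re.sub('e', 'X', text) replaces every occurrence of 'e' with 'X'.
Text: 'eccbbbeeceeadeccdae'
Scanning for 'e':
  pos 0: 'e' -> replacement #1
  pos 6: 'e' -> replacement #2
  pos 7: 'e' -> replacement #3
  pos 9: 'e' -> replacement #4
  pos 10: 'e' -> replacement #5
  pos 13: 'e' -> replacement #6
  pos 18: 'e' -> replacement #7
Total replacements: 7

7


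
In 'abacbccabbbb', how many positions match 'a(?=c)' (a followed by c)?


Lookahead 'a(?=c)' matches 'a' only when followed by 'c'.
String: 'abacbccabbbb'
Checking each position where char is 'a':
  pos 0: 'a' -> no (next='b')
  pos 2: 'a' -> MATCH (next='c')
  pos 7: 'a' -> no (next='b')
Matching positions: [2]
Count: 1

1


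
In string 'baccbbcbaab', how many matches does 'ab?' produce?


Pattern 'ab?' matches 'a' optionally followed by 'b'.
String: 'baccbbcbaab'
Scanning left to right for 'a' then checking next char:
  Match 1: 'a' (a not followed by b)
  Match 2: 'a' (a not followed by b)
  Match 3: 'ab' (a followed by b)
Total matches: 3

3


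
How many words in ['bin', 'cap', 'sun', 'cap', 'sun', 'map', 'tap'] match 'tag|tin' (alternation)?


Alternation 'tag|tin' matches either 'tag' or 'tin'.
Checking each word:
  'bin' -> no
  'cap' -> no
  'sun' -> no
  'cap' -> no
  'sun' -> no
  'map' -> no
  'tap' -> no
Matches: []
Count: 0

0


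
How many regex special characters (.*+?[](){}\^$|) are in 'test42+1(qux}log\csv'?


Regex special characters are: . * + ? [ ] ( ) { } \ ^ $ |
Scanning 'test42+1(qux}log\csv':
  pos 6: '+' -> SPECIAL
  pos 8: '(' -> SPECIAL
  pos 12: '}' -> SPECIAL
  pos 16: '\' -> SPECIAL
Special chars found: ['+', '(', '}', '\\']
Total: 4

4


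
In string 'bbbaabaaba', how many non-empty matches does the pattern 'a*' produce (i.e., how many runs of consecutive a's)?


Pattern 'a*' matches zero or more a's. We want non-empty runs of consecutive a's.
String: 'bbbaabaaba'
Walking through the string to find runs of a's:
  Run 1: positions 3-4 -> 'aa'
  Run 2: positions 6-7 -> 'aa'
  Run 3: positions 9-9 -> 'a'
Non-empty runs found: ['aa', 'aa', 'a']
Count: 3

3


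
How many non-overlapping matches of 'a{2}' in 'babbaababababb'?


Pattern 'a{2}' matches exactly 2 consecutive a's (greedy, non-overlapping).
String: 'babbaababababb'
Scanning for runs of a's:
  Run at pos 1: 'a' (length 1) -> 0 match(es)
  Run at pos 4: 'aa' (length 2) -> 1 match(es)
  Run at pos 7: 'a' (length 1) -> 0 match(es)
  Run at pos 9: 'a' (length 1) -> 0 match(es)
  Run at pos 11: 'a' (length 1) -> 0 match(es)
Matches found: ['aa']
Total: 1

1


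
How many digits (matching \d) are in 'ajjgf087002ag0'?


\d matches any digit 0-9.
Scanning 'ajjgf087002ag0':
  pos 5: '0' -> DIGIT
  pos 6: '8' -> DIGIT
  pos 7: '7' -> DIGIT
  pos 8: '0' -> DIGIT
  pos 9: '0' -> DIGIT
  pos 10: '2' -> DIGIT
  pos 13: '0' -> DIGIT
Digits found: ['0', '8', '7', '0', '0', '2', '0']
Total: 7

7


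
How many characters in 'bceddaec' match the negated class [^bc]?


Negated class [^bc] matches any char NOT in {b, c}
Scanning 'bceddaec':
  pos 0: 'b' -> no (excluded)
  pos 1: 'c' -> no (excluded)
  pos 2: 'e' -> MATCH
  pos 3: 'd' -> MATCH
  pos 4: 'd' -> MATCH
  pos 5: 'a' -> MATCH
  pos 6: 'e' -> MATCH
  pos 7: 'c' -> no (excluded)
Total matches: 5

5


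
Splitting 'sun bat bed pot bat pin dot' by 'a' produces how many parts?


Splitting by 'a' breaks the string at each occurrence of the separator.
Text: 'sun bat bed pot bat pin dot'
Parts after split:
  Part 1: 'sun b'
  Part 2: 't bed pot b'
  Part 3: 't pin dot'
Total parts: 3

3


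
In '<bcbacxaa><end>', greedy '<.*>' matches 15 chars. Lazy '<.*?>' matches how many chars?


Greedy '<.*>' tries to match as MUCH as possible.
Lazy '<.*?>' tries to match as LITTLE as possible.

String: '<bcbacxaa><end>'
Greedy '<.*>' starts at first '<' and extends to the LAST '>': '<bcbacxaa><end>' (15 chars)
Lazy '<.*?>' starts at first '<' and stops at the FIRST '>': '<bcbacxaa>' (10 chars)

10


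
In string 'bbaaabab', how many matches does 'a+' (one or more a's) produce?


Pattern 'a+' matches one or more consecutive a's.
String: 'bbaaabab'
Scanning for runs of a:
  Match 1: 'aaa' (length 3)
  Match 2: 'a' (length 1)
Total matches: 2

2


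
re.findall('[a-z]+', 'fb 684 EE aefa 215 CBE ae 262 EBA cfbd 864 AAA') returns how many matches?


Pattern '[a-z]+' finds one or more lowercase letters.
Text: 'fb 684 EE aefa 215 CBE ae 262 EBA cfbd 864 AAA'
Scanning for matches:
  Match 1: 'fb'
  Match 2: 'aefa'
  Match 3: 'ae'
  Match 4: 'cfbd'
Total matches: 4

4


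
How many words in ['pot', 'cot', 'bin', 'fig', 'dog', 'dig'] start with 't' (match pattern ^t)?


Pattern ^t anchors to start of word. Check which words begin with 't':
  'pot' -> no
  'cot' -> no
  'bin' -> no
  'fig' -> no
  'dog' -> no
  'dig' -> no
Matching words: []
Count: 0

0


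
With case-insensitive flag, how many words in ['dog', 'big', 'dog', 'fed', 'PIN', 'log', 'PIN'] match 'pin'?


Case-insensitive matching: compare each word's lowercase form to 'pin'.
  'dog' -> lower='dog' -> no
  'big' -> lower='big' -> no
  'dog' -> lower='dog' -> no
  'fed' -> lower='fed' -> no
  'PIN' -> lower='pin' -> MATCH
  'log' -> lower='log' -> no
  'PIN' -> lower='pin' -> MATCH
Matches: ['PIN', 'PIN']
Count: 2

2


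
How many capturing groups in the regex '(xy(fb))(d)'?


To count capturing groups, count each '(' that starts a group.
Pattern: '(xy(fb))(d)'
Walking through the pattern:
  Position 0: '(' -> group #1
  Position 3: '(' -> group #2
  Position 8: '(' -> group #3
Total capturing groups: 3

3


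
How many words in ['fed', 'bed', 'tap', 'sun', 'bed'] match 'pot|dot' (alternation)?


Alternation 'pot|dot' matches either 'pot' or 'dot'.
Checking each word:
  'fed' -> no
  'bed' -> no
  'tap' -> no
  'sun' -> no
  'bed' -> no
Matches: []
Count: 0

0


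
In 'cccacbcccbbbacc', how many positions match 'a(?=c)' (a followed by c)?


Lookahead 'a(?=c)' matches 'a' only when followed by 'c'.
String: 'cccacbcccbbbacc'
Checking each position where char is 'a':
  pos 3: 'a' -> MATCH (next='c')
  pos 12: 'a' -> MATCH (next='c')
Matching positions: [3, 12]
Count: 2

2


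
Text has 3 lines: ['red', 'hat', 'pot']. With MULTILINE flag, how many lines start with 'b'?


With MULTILINE flag, ^ matches the start of each line.
Lines: ['red', 'hat', 'pot']
Checking which lines start with 'b':
  Line 1: 'red' -> no
  Line 2: 'hat' -> no
  Line 3: 'pot' -> no
Matching lines: []
Count: 0

0


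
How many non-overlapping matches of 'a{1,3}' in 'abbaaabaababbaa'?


Pattern 'a{1,3}' matches between 1 and 3 consecutive a's (greedy).
String: 'abbaaabaababbaa'
Finding runs of a's and applying greedy matching:
  Run at pos 0: 'a' (length 1)
  Run at pos 3: 'aaa' (length 3)
  Run at pos 7: 'aa' (length 2)
  Run at pos 10: 'a' (length 1)
  Run at pos 13: 'aa' (length 2)
Matches: ['a', 'aaa', 'aa', 'a', 'aa']
Count: 5

5


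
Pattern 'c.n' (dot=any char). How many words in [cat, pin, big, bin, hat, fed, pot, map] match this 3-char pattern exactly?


Pattern 'c.n' means: starts with 'c', any single char, ends with 'n'.
Checking each word (must be exactly 3 chars):
  'cat' (len=3): no
  'pin' (len=3): no
  'big' (len=3): no
  'bin' (len=3): no
  'hat' (len=3): no
  'fed' (len=3): no
  'pot' (len=3): no
  'map' (len=3): no
Matching words: []
Total: 0

0


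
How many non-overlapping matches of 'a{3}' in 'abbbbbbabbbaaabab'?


Pattern 'a{3}' matches exactly 3 consecutive a's (greedy, non-overlapping).
String: 'abbbbbbabbbaaabab'
Scanning for runs of a's:
  Run at pos 0: 'a' (length 1) -> 0 match(es)
  Run at pos 7: 'a' (length 1) -> 0 match(es)
  Run at pos 11: 'aaa' (length 3) -> 1 match(es)
  Run at pos 15: 'a' (length 1) -> 0 match(es)
Matches found: ['aaa']
Total: 1

1


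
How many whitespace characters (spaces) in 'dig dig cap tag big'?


\s matches whitespace characters (spaces, tabs, etc.).
Text: 'dig dig cap tag big'
This text has 5 words separated by spaces.
Number of spaces = number of words - 1 = 5 - 1 = 4

4


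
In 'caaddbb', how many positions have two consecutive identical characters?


Looking for consecutive identical characters in 'caaddbb':
  pos 0-1: 'c' vs 'a' -> different
  pos 1-2: 'a' vs 'a' -> MATCH ('aa')
  pos 2-3: 'a' vs 'd' -> different
  pos 3-4: 'd' vs 'd' -> MATCH ('dd')
  pos 4-5: 'd' vs 'b' -> different
  pos 5-6: 'b' vs 'b' -> MATCH ('bb')
Consecutive identical pairs: ['aa', 'dd', 'bb']
Count: 3

3


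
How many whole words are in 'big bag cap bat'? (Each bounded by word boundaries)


Word boundaries (\b) mark the start/end of each word.
Text: 'big bag cap bat'
Splitting by whitespace:
  Word 1: 'big'
  Word 2: 'bag'
  Word 3: 'cap'
  Word 4: 'bat'
Total whole words: 4

4


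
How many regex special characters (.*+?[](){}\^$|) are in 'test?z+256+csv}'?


Regex special characters are: . * + ? [ ] ( ) { } \ ^ $ |
Scanning 'test?z+256+csv}':
  pos 4: '?' -> SPECIAL
  pos 6: '+' -> SPECIAL
  pos 10: '+' -> SPECIAL
  pos 14: '}' -> SPECIAL
Special chars found: ['?', '+', '+', '}']
Total: 4

4


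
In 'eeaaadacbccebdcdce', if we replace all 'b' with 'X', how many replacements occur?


re.sub('b', 'X', text) replaces every occurrence of 'b' with 'X'.
Text: 'eeaaadacbccebdcdce'
Scanning for 'b':
  pos 8: 'b' -> replacement #1
  pos 12: 'b' -> replacement #2
Total replacements: 2

2


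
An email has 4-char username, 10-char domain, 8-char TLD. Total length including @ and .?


An email address has format: username@domain.tld
Username length: 4
'@' character: 1
Domain length: 10
'.' character: 1
TLD length: 8
Total = 4 + 1 + 10 + 1 + 8 = 24

24
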